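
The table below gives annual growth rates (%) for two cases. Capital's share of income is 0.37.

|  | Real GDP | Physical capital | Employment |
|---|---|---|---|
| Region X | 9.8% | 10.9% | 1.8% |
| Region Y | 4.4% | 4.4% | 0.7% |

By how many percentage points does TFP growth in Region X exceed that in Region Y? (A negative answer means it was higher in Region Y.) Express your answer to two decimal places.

2.30 percentage points

Labor's share = 1 − 0.37 = 0.63.
Region X: TFP = 9.8 − 4.033 − 1.134 = 4.633%.
Region Y: TFP = 4.4 − 1.628 − 0.441 = 2.331%.
Difference = 4.633 − (2.331) = 2.302 pp.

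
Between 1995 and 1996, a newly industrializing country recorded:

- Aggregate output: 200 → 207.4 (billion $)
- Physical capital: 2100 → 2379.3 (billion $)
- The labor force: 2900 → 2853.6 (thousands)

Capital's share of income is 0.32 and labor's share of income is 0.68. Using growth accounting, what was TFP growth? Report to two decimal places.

0.53%

Aggregate output growth = (207.4 − 200) / 200 = 3.7%.
Physical capital growth = (2379.3 − 2100) / 2100 = 13.3%.
The labor force growth = (2853.6 − 2900) / 2900 = -1.6%.
Labor's share = 1 − 0.32 = 0.68.
Physical capital: 0.32 × 13.3 = 4.256 pp.
The labor force: 0.68 × (-1.6) = -1.088 pp.
TFP growth = 3.7 − 3.168 = 0.532%.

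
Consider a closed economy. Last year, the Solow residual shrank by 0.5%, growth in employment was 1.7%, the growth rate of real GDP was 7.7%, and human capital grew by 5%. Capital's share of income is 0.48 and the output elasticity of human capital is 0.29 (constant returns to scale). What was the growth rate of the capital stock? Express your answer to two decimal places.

The capital stock growth was 13.25%.

Labor's share = 1 − 0.48 − 0.29 = 0.23.
gY = gA + 0.29×5 + 0.23×1.7 + 0.48×g.
0.48×g = 7.7 + 0.5 − 1.841 = 6.359.
g = 6.359 / 0.48 = 13.2479%.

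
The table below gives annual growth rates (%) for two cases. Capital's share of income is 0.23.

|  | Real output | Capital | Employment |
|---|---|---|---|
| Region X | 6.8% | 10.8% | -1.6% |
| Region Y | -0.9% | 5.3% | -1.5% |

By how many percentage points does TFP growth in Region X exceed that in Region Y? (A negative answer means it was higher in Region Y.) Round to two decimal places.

6.51 percentage points

Labor's share = 1 − 0.23 = 0.77.
Region X: TFP = 6.8 − 2.484 + 1.232 = 5.548%.
Region Y: TFP = -0.9 − 1.219 + 1.155 = -0.964%.
Difference = 5.548 − (-0.964) = 6.512 pp.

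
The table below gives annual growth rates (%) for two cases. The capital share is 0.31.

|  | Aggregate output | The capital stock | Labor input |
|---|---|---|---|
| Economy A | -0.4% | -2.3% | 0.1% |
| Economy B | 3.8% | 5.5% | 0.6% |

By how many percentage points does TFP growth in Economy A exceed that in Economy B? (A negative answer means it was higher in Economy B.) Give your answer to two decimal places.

-1.44 percentage points

Labor's share = 1 − 0.31 = 0.69.
Economy A: TFP = -0.4 + 0.713 − 0.069 = 0.244%.
Economy B: TFP = 3.8 − 1.705 − 0.414 = 1.681%.
Difference = 0.244 − (1.681) = -1.437 pp.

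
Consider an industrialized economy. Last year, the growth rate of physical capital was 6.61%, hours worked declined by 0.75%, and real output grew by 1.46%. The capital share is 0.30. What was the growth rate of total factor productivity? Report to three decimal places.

0.002%

Labor's share = 1 − 0.3 = 0.7.
Physical capital: 0.3 × 6.61 = 1.983 pp.
Hours worked: 0.7 × (-0.75) = -0.525 pp.
TFP growth = 1.46 − 1.458 = 0.002%.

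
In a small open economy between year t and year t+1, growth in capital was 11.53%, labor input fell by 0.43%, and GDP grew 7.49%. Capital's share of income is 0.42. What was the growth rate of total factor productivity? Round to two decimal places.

2.90%

Labor's share = 1 − 0.42 = 0.58.
Capital: 0.42 × 11.53 = 4.8426 pp.
Labor input: 0.58 × (-0.43) = -0.2494 pp.
TFP growth = 7.49 − 4.5932 = 2.8968%.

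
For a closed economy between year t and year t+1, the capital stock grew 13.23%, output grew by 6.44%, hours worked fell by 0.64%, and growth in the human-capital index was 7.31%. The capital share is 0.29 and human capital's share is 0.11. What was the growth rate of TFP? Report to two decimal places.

Labor's share = 1 − 0.29 − 0.11 = 0.6.
The capital stock: 0.29 × 13.23 = 3.8367 pp.
The human-capital index: 0.11 × 7.31 = 0.8041 pp.
Hours worked: 0.6 × (-0.64) = -0.384 pp.
TFP growth = 6.44 − 4.2568 = 2.1832%.

TFP grew 2.18%.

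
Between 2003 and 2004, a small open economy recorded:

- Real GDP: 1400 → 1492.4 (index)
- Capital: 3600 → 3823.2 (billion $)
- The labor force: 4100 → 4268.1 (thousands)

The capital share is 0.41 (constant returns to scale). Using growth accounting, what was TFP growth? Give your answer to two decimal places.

1.64%

Real GDP growth = (1492.4 − 1400) / 1400 = 6.6%.
Capital growth = (3823.2 − 3600) / 3600 = 6.2%.
The labor force growth = (4268.1 − 4100) / 4100 = 4.1%.
Labor's share = 1 − 0.41 = 0.59.
Capital: 0.41 × 6.2 = 2.542 pp.
The labor force: 0.59 × 4.1 = 2.419 pp.
TFP growth = 6.6 − 4.961 = 1.639%.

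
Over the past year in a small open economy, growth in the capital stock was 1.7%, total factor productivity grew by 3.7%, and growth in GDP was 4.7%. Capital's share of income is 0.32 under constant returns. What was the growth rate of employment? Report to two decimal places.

Labor's share = 1 − 0.32 = 0.68.
gY = gA + 0.32×1.7 + 0.68×g.
0.68×g = 4.7 − 3.7 − 0.544 = 0.456.
g = 0.456 / 0.68 = 0.6706%.

0.67%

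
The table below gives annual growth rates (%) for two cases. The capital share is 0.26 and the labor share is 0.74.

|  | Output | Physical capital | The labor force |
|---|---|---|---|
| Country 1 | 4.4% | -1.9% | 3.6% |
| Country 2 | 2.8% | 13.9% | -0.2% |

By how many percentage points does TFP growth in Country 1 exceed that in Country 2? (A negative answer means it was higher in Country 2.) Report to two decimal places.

Labor's share = 1 − 0.26 = 0.74.
Country 1: TFP = 4.4 + 0.494 − 2.664 = 2.23%.
Country 2: TFP = 2.8 − 3.614 + 0.148 = -0.666%.
Difference = 2.23 − (-0.666) = 2.896 pp.

2.90 percentage points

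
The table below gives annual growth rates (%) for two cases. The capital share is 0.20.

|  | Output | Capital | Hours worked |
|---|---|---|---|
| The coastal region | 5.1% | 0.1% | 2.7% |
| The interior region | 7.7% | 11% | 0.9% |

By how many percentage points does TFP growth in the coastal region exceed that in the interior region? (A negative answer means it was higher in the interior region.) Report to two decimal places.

-1.86 percentage points

Labor's share = 1 − 0.2 = 0.8.
The coastal region: TFP = 5.1 − 0.02 − 2.16 = 2.92%.
The interior region: TFP = 7.7 − 2.2 − 0.72 = 4.78%.
Difference = 2.92 − (4.78) = -1.86 pp.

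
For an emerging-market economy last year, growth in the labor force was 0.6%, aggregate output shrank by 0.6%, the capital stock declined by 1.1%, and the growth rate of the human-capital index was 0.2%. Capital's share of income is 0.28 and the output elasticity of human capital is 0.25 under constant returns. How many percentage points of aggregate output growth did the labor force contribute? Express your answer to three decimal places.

0.282 percentage points

Labor's share = 1 − 0.28 − 0.25 = 0.47.
Contribution = share × growth = 0.47 × 0.6 = 0.282 pp.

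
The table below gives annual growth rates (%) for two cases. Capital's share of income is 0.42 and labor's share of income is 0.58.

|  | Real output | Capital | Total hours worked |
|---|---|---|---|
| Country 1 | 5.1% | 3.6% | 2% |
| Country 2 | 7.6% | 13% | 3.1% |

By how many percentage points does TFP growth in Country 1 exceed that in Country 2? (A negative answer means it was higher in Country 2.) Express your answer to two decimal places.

2.09 percentage points

Labor's share = 1 − 0.42 = 0.58.
Country 1: TFP = 5.1 − 1.512 − 1.16 = 2.428%.
Country 2: TFP = 7.6 − 5.46 − 1.798 = 0.342%.
Difference = 2.428 − (0.342) = 2.086 pp.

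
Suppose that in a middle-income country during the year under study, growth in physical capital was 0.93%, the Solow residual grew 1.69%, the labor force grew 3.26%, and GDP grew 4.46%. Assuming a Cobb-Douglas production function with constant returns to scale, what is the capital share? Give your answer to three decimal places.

gY = gA + α·gK + (1−α)·gL, so gY − gA − gL = α(gK − gL).
4.46 − 1.69 − 3.26 = α × (0.93 − 3.26).
-0.49 = -2.33 α, so α = 0.2103.

α = 0.210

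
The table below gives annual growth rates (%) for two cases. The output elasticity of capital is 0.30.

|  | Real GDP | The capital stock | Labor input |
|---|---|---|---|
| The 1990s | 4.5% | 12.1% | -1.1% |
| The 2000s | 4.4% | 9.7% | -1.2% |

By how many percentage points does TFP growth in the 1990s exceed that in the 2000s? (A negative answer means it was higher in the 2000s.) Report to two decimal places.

-0.69 percentage points

Labor's share = 1 − 0.3 = 0.7.
The 1990s: TFP = 4.5 − 3.63 + 0.77 = 1.64%.
The 2000s: TFP = 4.4 − 2.91 + 0.84 = 2.33%.
Difference = 1.64 − (2.33) = -0.69 pp.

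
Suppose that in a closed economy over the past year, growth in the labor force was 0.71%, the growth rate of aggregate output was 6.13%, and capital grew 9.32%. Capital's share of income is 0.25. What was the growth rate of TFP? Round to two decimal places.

TFP growth was 3.27%.

Labor's share = 1 − 0.25 = 0.75.
Capital: 0.25 × 9.32 = 2.33 pp.
The labor force: 0.75 × 0.71 = 0.5325 pp.
TFP growth = 6.13 − 2.8625 = 3.2675%.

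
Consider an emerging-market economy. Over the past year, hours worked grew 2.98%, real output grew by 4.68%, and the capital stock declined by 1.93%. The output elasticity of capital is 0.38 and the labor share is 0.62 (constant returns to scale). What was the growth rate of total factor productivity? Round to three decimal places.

Total factor productivity growth was 3.566%.

Labor's share = 1 − 0.38 = 0.62.
The capital stock: 0.38 × (-1.93) = -0.7334 pp.
Hours worked: 0.62 × 2.98 = 1.8476 pp.
TFP growth = 4.68 − 1.1142 = 3.5658%.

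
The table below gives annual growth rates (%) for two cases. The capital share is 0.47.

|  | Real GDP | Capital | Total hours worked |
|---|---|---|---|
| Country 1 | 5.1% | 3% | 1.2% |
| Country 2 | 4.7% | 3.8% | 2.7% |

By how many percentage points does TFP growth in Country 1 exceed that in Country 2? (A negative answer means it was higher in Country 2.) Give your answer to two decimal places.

1.57 percentage points

Labor's share = 1 − 0.47 = 0.53.
Country 1: TFP = 5.1 − 1.41 − 0.636 = 3.054%.
Country 2: TFP = 4.7 − 1.786 − 1.431 = 1.483%.
Difference = 3.054 − (1.483) = 1.571 pp.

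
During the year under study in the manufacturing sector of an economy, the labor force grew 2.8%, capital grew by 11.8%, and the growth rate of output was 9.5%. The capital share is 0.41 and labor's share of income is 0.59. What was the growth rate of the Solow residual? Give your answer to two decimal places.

Labor's share = 1 − 0.41 = 0.59.
Capital: 0.41 × 11.8 = 4.838 pp.
The labor force: 0.59 × 2.8 = 1.652 pp.
TFP growth = 9.5 − 6.49 = 3.01%.

3.01%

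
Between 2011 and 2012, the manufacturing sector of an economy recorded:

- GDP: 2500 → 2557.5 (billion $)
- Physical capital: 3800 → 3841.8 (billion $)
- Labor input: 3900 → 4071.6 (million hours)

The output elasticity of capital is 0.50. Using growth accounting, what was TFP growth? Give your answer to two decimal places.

-0.45%

GDP growth = (2557.5 − 2500) / 2500 = 2.3%.
Physical capital growth = (3841.8 − 3800) / 3800 = 1.1%.
Labor input growth = (4071.6 − 3900) / 3900 = 4.4%.
Labor's share = 1 − 0.5 = 0.5.
Physical capital: 0.5 × 1.1 = 0.55 pp.
Labor input: 0.5 × 4.4 = 2.2 pp.
TFP growth = 2.3 − 2.75 = -0.45%.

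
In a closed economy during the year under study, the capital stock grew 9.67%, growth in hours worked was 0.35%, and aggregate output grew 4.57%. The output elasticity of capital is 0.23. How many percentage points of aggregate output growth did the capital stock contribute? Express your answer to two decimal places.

2.22 pp

Contribution = share × growth = 0.23 × 9.67 = 2.2241 pp.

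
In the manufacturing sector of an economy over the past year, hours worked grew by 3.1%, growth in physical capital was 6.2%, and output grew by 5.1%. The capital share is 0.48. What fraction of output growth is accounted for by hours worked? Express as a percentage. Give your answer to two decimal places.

Hours worked accounted for 31.61% of growth.

Labor's share = 1 − 0.48 = 0.52.
Hours worked contributed 0.52 × 3.1 = 1.612 pp.
Share of growth = 1.612 / 5.1 × 100 = 31.6078%.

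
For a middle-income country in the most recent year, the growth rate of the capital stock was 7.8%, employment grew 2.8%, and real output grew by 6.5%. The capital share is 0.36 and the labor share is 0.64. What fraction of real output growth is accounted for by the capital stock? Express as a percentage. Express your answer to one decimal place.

The capital stock contributed 0.36 × 7.8 = 2.808 pp.
Share of growth = 2.808 / 6.5 × 100 = 43.2%.

The capital stock accounted for 43.2% of growth.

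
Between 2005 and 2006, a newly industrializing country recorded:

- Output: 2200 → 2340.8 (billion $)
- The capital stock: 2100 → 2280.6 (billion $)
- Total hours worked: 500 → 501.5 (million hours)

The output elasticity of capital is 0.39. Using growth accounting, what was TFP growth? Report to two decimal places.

TFP growth was 2.86%.

Output growth = (2340.8 − 2200) / 2200 = 6.4%.
The capital stock growth = (2280.6 − 2100) / 2100 = 8.6%.
Total hours worked growth = (501.5 − 500) / 500 = 0.3%.
Labor's share = 1 − 0.39 = 0.61.
The capital stock: 0.39 × 8.6 = 3.354 pp.
Total hours worked: 0.61 × 0.3 = 0.183 pp.
TFP growth = 6.4 − 3.537 = 2.863%.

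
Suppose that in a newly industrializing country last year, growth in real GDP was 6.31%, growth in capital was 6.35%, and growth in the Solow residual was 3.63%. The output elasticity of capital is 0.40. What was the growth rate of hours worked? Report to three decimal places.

0.233%

Labor's share = 1 − 0.4 = 0.6.
gY = gA + 0.4×6.35 + 0.6×g.
0.6×g = 6.31 − 3.63 − 2.54 = 0.14.
g = 0.14 / 0.6 = 0.23333%.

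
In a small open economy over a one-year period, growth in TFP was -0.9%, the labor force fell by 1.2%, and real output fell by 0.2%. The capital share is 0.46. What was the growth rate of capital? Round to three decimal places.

Capital growth was 2.930%.

Labor's share = 1 − 0.46 = 0.54.
gY = gA + 0.54×(-1.2) + 0.46×g.
0.46×g = -0.2 + 0.9 + 0.648 = 1.348.
g = 1.348 / 0.46 = 2.93043%.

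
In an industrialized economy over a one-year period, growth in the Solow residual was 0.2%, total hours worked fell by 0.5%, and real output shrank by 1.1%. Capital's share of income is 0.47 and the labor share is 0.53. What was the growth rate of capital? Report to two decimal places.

-2.20%

Labor's share = 1 − 0.47 = 0.53.
gY = gA + 0.53×(-0.5) + 0.47×g.
0.47×g = -1.1 − 0.2 + 0.265 = -1.035.
g = -1.035 / 0.47 = -2.2021%.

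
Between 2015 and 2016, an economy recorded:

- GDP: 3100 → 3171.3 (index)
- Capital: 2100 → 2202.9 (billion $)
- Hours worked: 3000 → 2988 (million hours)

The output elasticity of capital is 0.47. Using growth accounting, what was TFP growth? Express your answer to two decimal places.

0.21%

GDP growth = (3171.3 − 3100) / 3100 = 2.3%.
Capital growth = (2202.9 − 2100) / 2100 = 4.9%.
Hours worked growth = (2988 − 3000) / 3000 = -0.4%.
Labor's share = 1 − 0.47 = 0.53.
Capital: 0.47 × 4.9 = 2.303 pp.
Hours worked: 0.53 × (-0.4) = -0.212 pp.
TFP growth = 2.3 − 2.091 = 0.209%.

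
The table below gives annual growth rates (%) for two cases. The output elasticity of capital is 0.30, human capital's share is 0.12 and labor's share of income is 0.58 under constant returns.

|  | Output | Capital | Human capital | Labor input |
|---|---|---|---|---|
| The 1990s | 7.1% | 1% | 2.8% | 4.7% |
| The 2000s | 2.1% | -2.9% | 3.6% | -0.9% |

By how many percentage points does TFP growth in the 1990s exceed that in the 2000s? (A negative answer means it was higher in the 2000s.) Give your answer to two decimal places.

0.68 percentage points

Labor's share = 1 − 0.3 − 0.12 = 0.58.
The 1990s: TFP = 7.1 − 0.3 − 0.336 − 2.726 = 3.738%.
The 2000s: TFP = 2.1 + 0.87 − 0.432 + 0.522 = 3.06%.
Difference = 3.738 − (3.06) = 0.678 pp.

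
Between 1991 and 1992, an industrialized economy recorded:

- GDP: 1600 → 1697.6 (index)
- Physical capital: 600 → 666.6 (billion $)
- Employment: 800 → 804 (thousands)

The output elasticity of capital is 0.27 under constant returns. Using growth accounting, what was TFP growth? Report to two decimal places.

GDP growth = (1697.6 − 1600) / 1600 = 6.1%.
Physical capital growth = (666.6 − 600) / 600 = 11.1%.
Employment growth = (804 − 800) / 800 = 0.5%.
Labor's share = 1 − 0.27 = 0.73.
Physical capital: 0.27 × 11.1 = 2.997 pp.
Employment: 0.73 × 0.5 = 0.365 pp.
TFP growth = 6.1 − 3.362 = 2.738%.

TFP growth was 2.74%.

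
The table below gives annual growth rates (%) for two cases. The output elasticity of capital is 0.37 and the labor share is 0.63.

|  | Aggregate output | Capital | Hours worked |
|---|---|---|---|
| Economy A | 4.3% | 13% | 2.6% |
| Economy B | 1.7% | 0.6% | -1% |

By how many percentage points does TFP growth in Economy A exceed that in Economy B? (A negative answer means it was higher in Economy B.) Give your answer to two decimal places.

Labor's share = 1 − 0.37 = 0.63.
Economy A: TFP = 4.3 − 4.81 − 1.638 = -2.148%.
Economy B: TFP = 1.7 − 0.222 + 0.63 = 2.108%.
Difference = -2.148 − (2.108) = -4.256 pp.

-4.26 percentage points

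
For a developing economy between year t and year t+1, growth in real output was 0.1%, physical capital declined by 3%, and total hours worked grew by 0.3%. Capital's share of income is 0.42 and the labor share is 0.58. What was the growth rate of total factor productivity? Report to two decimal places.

1.19%

Labor's share = 1 − 0.42 = 0.58.
Physical capital: 0.42 × (-3) = -1.26 pp.
Total hours worked: 0.58 × 0.3 = 0.174 pp.
TFP growth = 0.1 + 1.086 = 1.186%.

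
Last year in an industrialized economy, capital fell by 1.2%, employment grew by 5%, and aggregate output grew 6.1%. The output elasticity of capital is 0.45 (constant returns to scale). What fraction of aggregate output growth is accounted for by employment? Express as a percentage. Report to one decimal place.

Employment accounted for 45.1% of growth.

Labor's share = 1 − 0.45 = 0.55.
Employment contributed 0.55 × 5 = 2.75 pp.
Share of growth = 2.75 / 6.1 × 100 = 45.082%.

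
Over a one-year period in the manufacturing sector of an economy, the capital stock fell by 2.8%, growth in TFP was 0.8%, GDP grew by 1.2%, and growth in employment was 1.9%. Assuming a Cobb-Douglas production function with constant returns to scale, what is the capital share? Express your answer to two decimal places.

gY = gA + α·gK + (1−α)·gL, so gY − gA − gL = α(gK − gL).
1.2 − 0.8 − 1.9 = α × (-2.8 − 1.9).
-1.5 = -4.7 α, so α = 0.3191.

α = 0.32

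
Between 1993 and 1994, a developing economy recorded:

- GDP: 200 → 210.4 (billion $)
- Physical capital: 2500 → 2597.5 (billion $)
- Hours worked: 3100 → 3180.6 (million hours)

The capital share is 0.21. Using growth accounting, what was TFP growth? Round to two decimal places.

2.33%

GDP growth = (210.4 − 200) / 200 = 5.2%.
Physical capital growth = (2597.5 − 2500) / 2500 = 3.9%.
Hours worked growth = (3180.6 − 3100) / 3100 = 2.6%.
Labor's share = 1 − 0.21 = 0.79.
Physical capital: 0.21 × 3.9 = 0.819 pp.
Hours worked: 0.79 × 2.6 = 2.054 pp.
TFP growth = 5.2 − 2.873 = 2.327%.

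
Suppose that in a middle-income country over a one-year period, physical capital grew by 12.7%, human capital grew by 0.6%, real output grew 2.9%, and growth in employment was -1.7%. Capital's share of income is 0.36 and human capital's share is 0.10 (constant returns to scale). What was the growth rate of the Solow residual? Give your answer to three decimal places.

Labor's share = 1 − 0.36 − 0.1 = 0.54.
Physical capital: 0.36 × 12.7 = 4.572 pp.
Human capital: 0.1 × 0.6 = 0.06 pp.
Employment: 0.54 × (-1.7) = -0.918 pp.
TFP growth = 2.9 − 3.714 = -0.814%.

-0.814%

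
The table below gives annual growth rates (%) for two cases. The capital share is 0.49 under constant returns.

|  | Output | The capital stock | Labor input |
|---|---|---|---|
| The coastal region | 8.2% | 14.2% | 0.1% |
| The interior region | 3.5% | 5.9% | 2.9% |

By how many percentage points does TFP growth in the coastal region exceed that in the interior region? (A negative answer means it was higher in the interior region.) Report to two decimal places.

2.06 percentage points

Labor's share = 1 − 0.49 = 0.51.
The coastal region: TFP = 8.2 − 6.958 − 0.051 = 1.191%.
The interior region: TFP = 3.5 − 2.891 − 1.479 = -0.87%.
Difference = 1.191 − (-0.87) = 2.061 pp.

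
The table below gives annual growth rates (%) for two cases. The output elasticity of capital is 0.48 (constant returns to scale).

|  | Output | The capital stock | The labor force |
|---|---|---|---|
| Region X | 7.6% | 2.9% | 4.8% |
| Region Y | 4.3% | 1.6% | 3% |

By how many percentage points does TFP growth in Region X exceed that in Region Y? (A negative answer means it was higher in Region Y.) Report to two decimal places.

1.74 percentage points

Labor's share = 1 − 0.48 = 0.52.
Region X: TFP = 7.6 − 1.392 − 2.496 = 3.712%.
Region Y: TFP = 4.3 − 0.768 − 1.56 = 1.972%.
Difference = 3.712 − (1.972) = 1.74 pp.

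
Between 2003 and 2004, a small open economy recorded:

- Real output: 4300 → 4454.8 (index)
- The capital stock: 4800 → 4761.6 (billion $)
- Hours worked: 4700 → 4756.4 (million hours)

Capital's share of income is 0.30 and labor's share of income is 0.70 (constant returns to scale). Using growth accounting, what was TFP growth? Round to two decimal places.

TFP growth was 3.00%.

Real output growth = (4454.8 − 4300) / 4300 = 3.6%.
The capital stock growth = (4761.6 − 4800) / 4800 = -0.8%.
Hours worked growth = (4756.4 − 4700) / 4700 = 1.2%.
Labor's share = 1 − 0.3 = 0.7.
The capital stock: 0.3 × (-0.8) = -0.24 pp.
Hours worked: 0.7 × 1.2 = 0.84 pp.
TFP growth = 3.6 − 0.6 = 3%.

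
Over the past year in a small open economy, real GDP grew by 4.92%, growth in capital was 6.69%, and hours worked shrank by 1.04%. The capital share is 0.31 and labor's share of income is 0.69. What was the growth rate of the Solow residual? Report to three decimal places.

Labor's share = 1 − 0.31 = 0.69.
Capital: 0.31 × 6.69 = 2.0739 pp.
Hours worked: 0.69 × (-1.04) = -0.7176 pp.
TFP growth = 4.92 − 1.3563 = 3.5637%.

The Solow residual grew 3.564%.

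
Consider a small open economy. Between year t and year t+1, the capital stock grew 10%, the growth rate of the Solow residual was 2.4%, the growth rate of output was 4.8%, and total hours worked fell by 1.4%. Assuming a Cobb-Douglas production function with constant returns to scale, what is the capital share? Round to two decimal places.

The capital share is 0.33.

gY = gA + α·gK + (1−α)·gL, so gY − gA − gL = α(gK − gL).
4.8 − 2.4 + 1.4 = α × (10 − (-1.4)).
3.8 = 11.4 α, so α = 0.3333.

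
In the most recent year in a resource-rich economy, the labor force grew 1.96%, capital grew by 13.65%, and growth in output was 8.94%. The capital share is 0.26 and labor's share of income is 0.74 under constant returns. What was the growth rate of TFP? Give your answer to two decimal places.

3.94%

Labor's share = 1 − 0.26 = 0.74.
Capital: 0.26 × 13.65 = 3.549 pp.
The labor force: 0.74 × 1.96 = 1.4504 pp.
TFP growth = 8.94 − 4.9994 = 3.9406%.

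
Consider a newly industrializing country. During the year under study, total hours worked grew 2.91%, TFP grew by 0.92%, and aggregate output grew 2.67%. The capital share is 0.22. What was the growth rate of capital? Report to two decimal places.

Labor's share = 1 − 0.22 = 0.78.
gY = gA + 0.78×2.91 + 0.22×g.
0.22×g = 2.67 − 0.92 − 2.2698 = -0.5198.
g = -0.5198 / 0.22 = -2.3627%.

-2.36%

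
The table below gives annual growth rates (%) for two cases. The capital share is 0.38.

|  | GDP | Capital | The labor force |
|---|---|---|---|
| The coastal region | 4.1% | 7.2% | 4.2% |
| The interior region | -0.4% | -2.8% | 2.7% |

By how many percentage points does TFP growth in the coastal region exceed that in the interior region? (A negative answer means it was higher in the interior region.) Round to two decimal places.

Labor's share = 1 − 0.38 = 0.62.
The coastal region: TFP = 4.1 − 2.736 − 2.604 = -1.24%.
The interior region: TFP = -0.4 + 1.064 − 1.674 = -1.01%.
Difference = -1.24 − (-1.01) = -0.23 pp.

-0.23 percentage points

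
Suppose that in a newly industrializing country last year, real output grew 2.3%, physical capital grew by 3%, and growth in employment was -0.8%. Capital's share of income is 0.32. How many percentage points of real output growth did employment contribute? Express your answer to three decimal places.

-0.544 pp

Labor's share = 1 − 0.32 = 0.68.
Contribution = share × growth = 0.68 × (-0.8) = -0.544 pp.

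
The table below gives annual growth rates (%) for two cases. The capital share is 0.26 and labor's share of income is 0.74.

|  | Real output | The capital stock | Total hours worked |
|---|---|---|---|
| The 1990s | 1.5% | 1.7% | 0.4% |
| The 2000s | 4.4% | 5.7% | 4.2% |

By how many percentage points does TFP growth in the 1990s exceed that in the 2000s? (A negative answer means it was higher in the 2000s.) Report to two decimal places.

Labor's share = 1 − 0.26 = 0.74.
The 1990s: TFP = 1.5 − 0.442 − 0.296 = 0.762%.
The 2000s: TFP = 4.4 − 1.482 − 3.108 = -0.19%.
Difference = 0.762 − (-0.19) = 0.952 pp.

0.95 percentage points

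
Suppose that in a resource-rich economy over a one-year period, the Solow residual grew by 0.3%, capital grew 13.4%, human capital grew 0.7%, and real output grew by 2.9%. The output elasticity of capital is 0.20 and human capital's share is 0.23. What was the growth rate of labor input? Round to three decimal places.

-0.423%

Labor's share = 1 − 0.2 − 0.23 = 0.57.
gY = gA + 0.2×13.4 + 0.23×0.7 + 0.57×g.
0.57×g = 2.9 − 0.3 − 2.841 = -0.241.
g = -0.241 / 0.57 = -0.42281%.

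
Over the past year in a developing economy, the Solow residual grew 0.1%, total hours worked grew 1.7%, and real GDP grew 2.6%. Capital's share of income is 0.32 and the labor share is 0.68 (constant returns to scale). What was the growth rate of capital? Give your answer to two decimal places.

Labor's share = 1 − 0.32 = 0.68.
gY = gA + 0.68×1.7 + 0.32×g.
0.32×g = 2.6 − 0.1 − 1.156 = 1.344.
g = 1.344 / 0.32 = 4.2%.

4.20%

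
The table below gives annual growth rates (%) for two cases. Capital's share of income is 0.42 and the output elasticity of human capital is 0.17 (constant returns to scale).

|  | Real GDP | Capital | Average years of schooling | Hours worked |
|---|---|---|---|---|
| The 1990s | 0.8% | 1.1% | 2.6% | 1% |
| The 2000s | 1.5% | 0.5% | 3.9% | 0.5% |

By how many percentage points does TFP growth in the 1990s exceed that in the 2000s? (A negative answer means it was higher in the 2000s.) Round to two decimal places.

-0.94 percentage points

Labor's share = 1 − 0.42 − 0.17 = 0.41.
The 1990s: TFP = 0.8 − 0.462 − 0.442 − 0.41 = -0.514%.
The 2000s: TFP = 1.5 − 0.21 − 0.663 − 0.205 = 0.422%.
Difference = -0.514 − (0.422) = -0.936 pp.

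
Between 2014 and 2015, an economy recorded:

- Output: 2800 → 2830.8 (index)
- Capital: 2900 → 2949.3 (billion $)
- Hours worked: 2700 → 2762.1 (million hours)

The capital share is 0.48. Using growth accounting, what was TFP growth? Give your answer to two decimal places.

Output growth = (2830.8 − 2800) / 2800 = 1.1%.
Capital growth = (2949.3 − 2900) / 2900 = 1.7%.
Hours worked growth = (2762.1 − 2700) / 2700 = 2.3%.
Labor's share = 1 − 0.48 = 0.52.
Capital: 0.48 × 1.7 = 0.816 pp.
Hours worked: 0.52 × 2.3 = 1.196 pp.
TFP growth = 1.1 − 2.012 = -0.912%.

-0.91%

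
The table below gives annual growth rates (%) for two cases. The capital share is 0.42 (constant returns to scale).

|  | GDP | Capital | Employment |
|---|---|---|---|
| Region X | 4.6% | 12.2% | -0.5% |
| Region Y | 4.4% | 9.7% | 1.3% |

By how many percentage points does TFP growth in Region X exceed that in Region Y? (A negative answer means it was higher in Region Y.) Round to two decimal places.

Labor's share = 1 − 0.42 = 0.58.
Region X: TFP = 4.6 − 5.124 + 0.29 = -0.234%.
Region Y: TFP = 4.4 − 4.074 − 0.754 = -0.428%.
Difference = -0.234 − (-0.428) = 0.194 pp.

0.19 percentage points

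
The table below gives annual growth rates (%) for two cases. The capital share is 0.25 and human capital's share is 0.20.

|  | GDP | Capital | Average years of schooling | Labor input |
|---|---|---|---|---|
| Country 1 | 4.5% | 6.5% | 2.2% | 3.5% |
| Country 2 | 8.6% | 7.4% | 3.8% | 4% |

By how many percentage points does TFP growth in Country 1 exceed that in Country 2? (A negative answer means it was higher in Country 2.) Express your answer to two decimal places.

-3.28 percentage points

Labor's share = 1 − 0.25 − 0.2 = 0.55.
Country 1: TFP = 4.5 − 1.625 − 0.44 − 1.925 = 0.51%.
Country 2: TFP = 8.6 − 1.85 − 0.76 − 2.2 = 3.79%.
Difference = 0.51 − (3.79) = -3.28 pp.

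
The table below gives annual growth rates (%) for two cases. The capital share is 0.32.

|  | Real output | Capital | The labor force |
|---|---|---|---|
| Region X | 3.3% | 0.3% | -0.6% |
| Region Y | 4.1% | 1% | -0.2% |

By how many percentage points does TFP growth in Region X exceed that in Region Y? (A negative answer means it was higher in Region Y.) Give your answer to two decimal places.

-0.30 percentage points

Labor's share = 1 − 0.32 = 0.68.
Region X: TFP = 3.3 − 0.096 + 0.408 = 3.612%.
Region Y: TFP = 4.1 − 0.32 + 0.136 = 3.916%.
Difference = 3.612 − (3.916) = -0.304 pp.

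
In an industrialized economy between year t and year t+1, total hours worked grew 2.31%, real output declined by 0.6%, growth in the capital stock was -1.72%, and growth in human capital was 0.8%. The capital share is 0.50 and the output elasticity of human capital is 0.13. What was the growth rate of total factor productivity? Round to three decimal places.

-0.699%

Labor's share = 1 − 0.5 − 0.13 = 0.37.
The capital stock: 0.5 × (-1.72) = -0.86 pp.
Human capital: 0.13 × 0.8 = 0.104 pp.
Total hours worked: 0.37 × 2.31 = 0.8547 pp.
TFP growth = -0.6 − 0.0987 = -0.6987%.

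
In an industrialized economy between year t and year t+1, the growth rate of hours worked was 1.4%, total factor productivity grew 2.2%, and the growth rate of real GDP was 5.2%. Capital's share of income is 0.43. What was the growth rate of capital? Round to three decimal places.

Capital growth was 5.121%.

Labor's share = 1 − 0.43 = 0.57.
gY = gA + 0.57×1.4 + 0.43×g.
0.43×g = 5.2 − 2.2 − 0.798 = 2.202.
g = 2.202 / 0.43 = 5.12093%.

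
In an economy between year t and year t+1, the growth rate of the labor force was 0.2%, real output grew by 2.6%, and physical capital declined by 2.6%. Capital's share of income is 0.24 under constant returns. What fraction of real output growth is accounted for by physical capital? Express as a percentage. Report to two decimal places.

Physical capital accounted for -24.00% of growth.

Physical capital contributed 0.24 × (-2.6) = -0.624 pp.
Share of growth = -0.624 / 2.6 × 100 = -24%.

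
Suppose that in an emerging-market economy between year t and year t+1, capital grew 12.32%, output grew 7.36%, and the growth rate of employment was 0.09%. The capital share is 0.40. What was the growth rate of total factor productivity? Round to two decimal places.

Labor's share = 1 − 0.4 = 0.6.
Capital: 0.4 × 12.32 = 4.928 pp.
Employment: 0.6 × 0.09 = 0.054 pp.
TFP growth = 7.36 − 4.982 = 2.378%.

2.38%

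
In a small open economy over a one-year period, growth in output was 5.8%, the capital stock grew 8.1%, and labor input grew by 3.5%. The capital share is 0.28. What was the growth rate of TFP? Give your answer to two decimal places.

1.01%

Labor's share = 1 − 0.28 = 0.72.
The capital stock: 0.28 × 8.1 = 2.268 pp.
Labor input: 0.72 × 3.5 = 2.52 pp.
TFP growth = 5.8 − 4.788 = 1.012%.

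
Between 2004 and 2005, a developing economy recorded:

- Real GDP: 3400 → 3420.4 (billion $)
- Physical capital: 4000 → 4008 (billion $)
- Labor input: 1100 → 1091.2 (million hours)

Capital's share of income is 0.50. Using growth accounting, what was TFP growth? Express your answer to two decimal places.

TFP grew 0.90%.

Real GDP growth = (3420.4 − 3400) / 3400 = 0.6%.
Physical capital growth = (4008 − 4000) / 4000 = 0.2%.
Labor input growth = (1091.2 − 1100) / 1100 = -0.8%.
Labor's share = 1 − 0.5 = 0.5.
Physical capital: 0.5 × 0.2 = 0.1 pp.
Labor input: 0.5 × (-0.8) = -0.4 pp.
TFP growth = 0.6 + 0.3 = 0.9%.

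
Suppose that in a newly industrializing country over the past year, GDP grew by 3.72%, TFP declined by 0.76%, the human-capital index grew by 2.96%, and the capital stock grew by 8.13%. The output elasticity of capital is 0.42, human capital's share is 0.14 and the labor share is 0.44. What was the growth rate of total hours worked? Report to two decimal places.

1.48%

Labor's share = 1 − 0.42 − 0.14 = 0.44.
gY = gA + 0.42×8.13 + 0.14×2.96 + 0.44×g.
0.44×g = 3.72 + 0.76 − 3.829 = 0.651.
g = 0.651 / 0.44 = 1.4795%.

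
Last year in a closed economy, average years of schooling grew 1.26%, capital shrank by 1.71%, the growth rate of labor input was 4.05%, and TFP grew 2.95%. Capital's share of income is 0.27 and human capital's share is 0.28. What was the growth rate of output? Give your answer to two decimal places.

4.66%

Labor's share = 1 − 0.27 − 0.28 = 0.45.
Capital: 0.27 × (-1.71) = -0.4617 pp.
Average years of schooling: 0.28 × 1.26 = 0.3528 pp.
Labor input: 0.45 × 4.05 = 1.8225 pp.
Output growth = 2.95 + 1.7136 = 4.6636%.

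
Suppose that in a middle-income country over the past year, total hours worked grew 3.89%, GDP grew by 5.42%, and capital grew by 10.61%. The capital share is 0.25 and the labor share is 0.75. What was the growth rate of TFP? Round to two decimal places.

-0.15%

Labor's share = 1 − 0.25 = 0.75.
Capital: 0.25 × 10.61 = 2.6525 pp.
Total hours worked: 0.75 × 3.89 = 2.9175 pp.
TFP growth = 5.42 − 5.57 = -0.15%.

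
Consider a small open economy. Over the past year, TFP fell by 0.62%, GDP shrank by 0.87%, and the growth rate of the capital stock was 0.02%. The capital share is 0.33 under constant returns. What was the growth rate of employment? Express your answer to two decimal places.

Labor's share = 1 − 0.33 = 0.67.
gY = gA + 0.33×0.02 + 0.67×g.
0.67×g = -0.87 + 0.62 − 0.0066 = -0.2566.
g = -0.2566 / 0.67 = -0.383%.

-0.38%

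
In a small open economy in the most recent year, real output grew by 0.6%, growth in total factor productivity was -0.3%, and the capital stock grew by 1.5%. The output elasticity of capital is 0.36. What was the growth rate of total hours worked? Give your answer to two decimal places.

0.56%

Labor's share = 1 − 0.36 = 0.64.
gY = gA + 0.36×1.5 + 0.64×g.
0.64×g = 0.6 + 0.3 − 0.54 = 0.36.
g = 0.36 / 0.64 = 0.5625%.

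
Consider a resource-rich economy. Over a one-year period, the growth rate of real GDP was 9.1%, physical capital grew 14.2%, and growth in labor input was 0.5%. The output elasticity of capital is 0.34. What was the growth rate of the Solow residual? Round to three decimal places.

3.942%

Labor's share = 1 − 0.34 = 0.66.
Physical capital: 0.34 × 14.2 = 4.828 pp.
Labor input: 0.66 × 0.5 = 0.33 pp.
TFP growth = 9.1 − 5.158 = 3.942%.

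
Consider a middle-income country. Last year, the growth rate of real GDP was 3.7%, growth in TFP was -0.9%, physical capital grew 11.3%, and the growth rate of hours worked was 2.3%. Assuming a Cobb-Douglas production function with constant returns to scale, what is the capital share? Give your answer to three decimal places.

0.256

gY = gA + α·gK + (1−α)·gL, so gY − gA − gL = α(gK − gL).
3.7 + 0.9 − 2.3 = α × (11.3 − 2.3).
2.3 = 9 α, so α = 0.25556.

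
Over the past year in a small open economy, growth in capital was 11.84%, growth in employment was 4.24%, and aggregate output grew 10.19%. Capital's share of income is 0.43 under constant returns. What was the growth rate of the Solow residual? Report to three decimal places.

Labor's share = 1 − 0.43 = 0.57.
Capital: 0.43 × 11.84 = 5.0912 pp.
Employment: 0.57 × 4.24 = 2.4168 pp.
TFP growth = 10.19 − 7.508 = 2.682%.

The Solow residual growth was 2.682%.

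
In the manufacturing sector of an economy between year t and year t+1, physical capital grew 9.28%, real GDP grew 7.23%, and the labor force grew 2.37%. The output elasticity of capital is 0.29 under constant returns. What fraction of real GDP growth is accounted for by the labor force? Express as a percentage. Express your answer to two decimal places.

The labor force accounted for 23.27% of growth.

Labor's share = 1 − 0.29 = 0.71.
The labor force contributed 0.71 × 2.37 = 1.6827 pp.
Share of growth = 1.6827 / 7.23 × 100 = 23.2739%.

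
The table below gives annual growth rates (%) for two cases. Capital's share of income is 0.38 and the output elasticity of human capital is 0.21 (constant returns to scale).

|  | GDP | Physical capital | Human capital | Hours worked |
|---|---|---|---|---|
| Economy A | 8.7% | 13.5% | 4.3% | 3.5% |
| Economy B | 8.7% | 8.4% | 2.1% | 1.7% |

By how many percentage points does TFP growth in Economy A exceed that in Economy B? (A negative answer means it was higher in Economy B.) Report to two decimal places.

-3.14 percentage points

Labor's share = 1 − 0.38 − 0.21 = 0.41.
Economy A: TFP = 8.7 − 5.13 − 0.903 − 1.435 = 1.232%.
Economy B: TFP = 8.7 − 3.192 − 0.441 − 0.697 = 4.37%.
Difference = 1.232 − (4.37) = -3.138 pp.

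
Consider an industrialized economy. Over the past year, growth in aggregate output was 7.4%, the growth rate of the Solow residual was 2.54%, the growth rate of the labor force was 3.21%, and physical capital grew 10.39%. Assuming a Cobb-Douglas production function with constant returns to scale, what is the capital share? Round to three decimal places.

0.230

gY = gA + α·gK + (1−α)·gL, so gY − gA − gL = α(gK − gL).
7.4 − 2.54 − 3.21 = α × (10.39 − 3.21).
1.65 = 7.18 α, so α = 0.22981.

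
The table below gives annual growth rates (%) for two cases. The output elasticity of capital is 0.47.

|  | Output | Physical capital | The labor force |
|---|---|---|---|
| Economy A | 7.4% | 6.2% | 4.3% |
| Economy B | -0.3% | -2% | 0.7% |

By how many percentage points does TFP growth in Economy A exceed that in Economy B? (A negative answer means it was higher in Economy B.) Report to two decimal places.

1.94 percentage points

Labor's share = 1 − 0.47 = 0.53.
Economy A: TFP = 7.4 − 2.914 − 2.279 = 2.207%.
Economy B: TFP = -0.3 + 0.94 − 0.371 = 0.269%.
Difference = 2.207 − (0.269) = 1.938 pp.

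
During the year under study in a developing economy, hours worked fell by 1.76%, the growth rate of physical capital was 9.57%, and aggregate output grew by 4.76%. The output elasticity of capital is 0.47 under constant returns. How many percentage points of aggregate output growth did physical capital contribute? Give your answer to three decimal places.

Contribution = share × growth = 0.47 × 9.57 = 4.4979 pp.

4.498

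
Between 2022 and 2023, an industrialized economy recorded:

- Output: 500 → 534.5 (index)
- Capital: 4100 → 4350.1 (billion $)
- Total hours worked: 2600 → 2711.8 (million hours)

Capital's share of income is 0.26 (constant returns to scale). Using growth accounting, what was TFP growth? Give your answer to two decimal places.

Output growth = (534.5 − 500) / 500 = 6.9%.
Capital growth = (4350.1 − 4100) / 4100 = 6.1%.
Total hours worked growth = (2711.8 − 2600) / 2600 = 4.3%.
Labor's share = 1 − 0.26 = 0.74.
Capital: 0.26 × 6.1 = 1.586 pp.
Total hours worked: 0.74 × 4.3 = 3.182 pp.
TFP growth = 6.9 − 4.768 = 2.132%.

TFP grew 2.13%.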